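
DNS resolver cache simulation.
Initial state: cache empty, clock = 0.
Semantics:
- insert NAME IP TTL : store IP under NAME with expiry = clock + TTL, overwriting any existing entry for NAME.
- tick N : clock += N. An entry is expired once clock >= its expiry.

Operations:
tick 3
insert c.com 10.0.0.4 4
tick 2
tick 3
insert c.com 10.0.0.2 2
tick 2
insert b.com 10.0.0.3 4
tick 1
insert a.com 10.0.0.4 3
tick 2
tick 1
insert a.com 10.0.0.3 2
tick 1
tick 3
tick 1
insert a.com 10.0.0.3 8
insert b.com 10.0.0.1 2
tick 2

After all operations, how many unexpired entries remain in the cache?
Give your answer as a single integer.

Answer: 1

Derivation:
Op 1: tick 3 -> clock=3.
Op 2: insert c.com -> 10.0.0.4 (expiry=3+4=7). clock=3
Op 3: tick 2 -> clock=5.
Op 4: tick 3 -> clock=8. purged={c.com}
Op 5: insert c.com -> 10.0.0.2 (expiry=8+2=10). clock=8
Op 6: tick 2 -> clock=10. purged={c.com}
Op 7: insert b.com -> 10.0.0.3 (expiry=10+4=14). clock=10
Op 8: tick 1 -> clock=11.
Op 9: insert a.com -> 10.0.0.4 (expiry=11+3=14). clock=11
Op 10: tick 2 -> clock=13.
Op 11: tick 1 -> clock=14. purged={a.com,b.com}
Op 12: insert a.com -> 10.0.0.3 (expiry=14+2=16). clock=14
Op 13: tick 1 -> clock=15.
Op 14: tick 3 -> clock=18. purged={a.com}
Op 15: tick 1 -> clock=19.
Op 16: insert a.com -> 10.0.0.3 (expiry=19+8=27). clock=19
Op 17: insert b.com -> 10.0.0.1 (expiry=19+2=21). clock=19
Op 18: tick 2 -> clock=21. purged={b.com}
Final cache (unexpired): {a.com} -> size=1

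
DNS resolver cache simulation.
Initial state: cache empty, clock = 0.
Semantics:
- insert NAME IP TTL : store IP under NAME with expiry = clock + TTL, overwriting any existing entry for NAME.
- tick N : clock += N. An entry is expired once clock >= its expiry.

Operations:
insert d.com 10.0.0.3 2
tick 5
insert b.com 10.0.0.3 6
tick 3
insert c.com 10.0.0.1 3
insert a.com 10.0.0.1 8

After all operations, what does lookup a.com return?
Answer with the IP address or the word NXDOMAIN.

Op 1: insert d.com -> 10.0.0.3 (expiry=0+2=2). clock=0
Op 2: tick 5 -> clock=5. purged={d.com}
Op 3: insert b.com -> 10.0.0.3 (expiry=5+6=11). clock=5
Op 4: tick 3 -> clock=8.
Op 5: insert c.com -> 10.0.0.1 (expiry=8+3=11). clock=8
Op 6: insert a.com -> 10.0.0.1 (expiry=8+8=16). clock=8
lookup a.com: present, ip=10.0.0.1 expiry=16 > clock=8

Answer: 10.0.0.1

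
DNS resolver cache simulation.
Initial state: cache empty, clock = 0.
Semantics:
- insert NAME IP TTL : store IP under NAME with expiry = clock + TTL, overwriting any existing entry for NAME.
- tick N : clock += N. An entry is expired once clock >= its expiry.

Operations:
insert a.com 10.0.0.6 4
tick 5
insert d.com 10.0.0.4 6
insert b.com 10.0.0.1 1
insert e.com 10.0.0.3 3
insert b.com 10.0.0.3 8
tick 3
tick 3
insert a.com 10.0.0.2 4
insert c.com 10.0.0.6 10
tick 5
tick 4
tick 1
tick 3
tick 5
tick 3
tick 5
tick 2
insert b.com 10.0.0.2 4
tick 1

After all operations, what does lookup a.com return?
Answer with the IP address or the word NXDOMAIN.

Op 1: insert a.com -> 10.0.0.6 (expiry=0+4=4). clock=0
Op 2: tick 5 -> clock=5. purged={a.com}
Op 3: insert d.com -> 10.0.0.4 (expiry=5+6=11). clock=5
Op 4: insert b.com -> 10.0.0.1 (expiry=5+1=6). clock=5
Op 5: insert e.com -> 10.0.0.3 (expiry=5+3=8). clock=5
Op 6: insert b.com -> 10.0.0.3 (expiry=5+8=13). clock=5
Op 7: tick 3 -> clock=8. purged={e.com}
Op 8: tick 3 -> clock=11. purged={d.com}
Op 9: insert a.com -> 10.0.0.2 (expiry=11+4=15). clock=11
Op 10: insert c.com -> 10.0.0.6 (expiry=11+10=21). clock=11
Op 11: tick 5 -> clock=16. purged={a.com,b.com}
Op 12: tick 4 -> clock=20.
Op 13: tick 1 -> clock=21. purged={c.com}
Op 14: tick 3 -> clock=24.
Op 15: tick 5 -> clock=29.
Op 16: tick 3 -> clock=32.
Op 17: tick 5 -> clock=37.
Op 18: tick 2 -> clock=39.
Op 19: insert b.com -> 10.0.0.2 (expiry=39+4=43). clock=39
Op 20: tick 1 -> clock=40.
lookup a.com: not in cache (expired or never inserted)

Answer: NXDOMAIN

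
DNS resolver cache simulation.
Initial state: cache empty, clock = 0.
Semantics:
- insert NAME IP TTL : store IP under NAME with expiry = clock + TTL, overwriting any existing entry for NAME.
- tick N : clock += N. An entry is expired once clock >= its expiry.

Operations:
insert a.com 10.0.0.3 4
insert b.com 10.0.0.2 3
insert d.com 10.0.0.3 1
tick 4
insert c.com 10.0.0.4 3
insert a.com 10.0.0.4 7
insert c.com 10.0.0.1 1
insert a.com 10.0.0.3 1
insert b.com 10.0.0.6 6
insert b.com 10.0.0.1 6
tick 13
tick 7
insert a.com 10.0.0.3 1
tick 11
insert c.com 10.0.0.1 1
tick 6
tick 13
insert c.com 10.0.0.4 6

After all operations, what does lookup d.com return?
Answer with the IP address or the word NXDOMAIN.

Answer: NXDOMAIN

Derivation:
Op 1: insert a.com -> 10.0.0.3 (expiry=0+4=4). clock=0
Op 2: insert b.com -> 10.0.0.2 (expiry=0+3=3). clock=0
Op 3: insert d.com -> 10.0.0.3 (expiry=0+1=1). clock=0
Op 4: tick 4 -> clock=4. purged={a.com,b.com,d.com}
Op 5: insert c.com -> 10.0.0.4 (expiry=4+3=7). clock=4
Op 6: insert a.com -> 10.0.0.4 (expiry=4+7=11). clock=4
Op 7: insert c.com -> 10.0.0.1 (expiry=4+1=5). clock=4
Op 8: insert a.com -> 10.0.0.3 (expiry=4+1=5). clock=4
Op 9: insert b.com -> 10.0.0.6 (expiry=4+6=10). clock=4
Op 10: insert b.com -> 10.0.0.1 (expiry=4+6=10). clock=4
Op 11: tick 13 -> clock=17. purged={a.com,b.com,c.com}
Op 12: tick 7 -> clock=24.
Op 13: insert a.com -> 10.0.0.3 (expiry=24+1=25). clock=24
Op 14: tick 11 -> clock=35. purged={a.com}
Op 15: insert c.com -> 10.0.0.1 (expiry=35+1=36). clock=35
Op 16: tick 6 -> clock=41. purged={c.com}
Op 17: tick 13 -> clock=54.
Op 18: insert c.com -> 10.0.0.4 (expiry=54+6=60). clock=54
lookup d.com: not in cache (expired or never inserted)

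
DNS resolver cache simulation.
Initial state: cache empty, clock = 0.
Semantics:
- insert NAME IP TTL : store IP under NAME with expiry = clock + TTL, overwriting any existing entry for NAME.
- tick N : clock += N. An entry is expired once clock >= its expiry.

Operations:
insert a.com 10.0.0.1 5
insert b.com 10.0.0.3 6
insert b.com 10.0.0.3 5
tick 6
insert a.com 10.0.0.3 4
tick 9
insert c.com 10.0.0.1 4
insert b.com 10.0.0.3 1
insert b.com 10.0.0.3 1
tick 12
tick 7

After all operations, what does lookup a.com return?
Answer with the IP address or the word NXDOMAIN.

Answer: NXDOMAIN

Derivation:
Op 1: insert a.com -> 10.0.0.1 (expiry=0+5=5). clock=0
Op 2: insert b.com -> 10.0.0.3 (expiry=0+6=6). clock=0
Op 3: insert b.com -> 10.0.0.3 (expiry=0+5=5). clock=0
Op 4: tick 6 -> clock=6. purged={a.com,b.com}
Op 5: insert a.com -> 10.0.0.3 (expiry=6+4=10). clock=6
Op 6: tick 9 -> clock=15. purged={a.com}
Op 7: insert c.com -> 10.0.0.1 (expiry=15+4=19). clock=15
Op 8: insert b.com -> 10.0.0.3 (expiry=15+1=16). clock=15
Op 9: insert b.com -> 10.0.0.3 (expiry=15+1=16). clock=15
Op 10: tick 12 -> clock=27. purged={b.com,c.com}
Op 11: tick 7 -> clock=34.
lookup a.com: not in cache (expired or never inserted)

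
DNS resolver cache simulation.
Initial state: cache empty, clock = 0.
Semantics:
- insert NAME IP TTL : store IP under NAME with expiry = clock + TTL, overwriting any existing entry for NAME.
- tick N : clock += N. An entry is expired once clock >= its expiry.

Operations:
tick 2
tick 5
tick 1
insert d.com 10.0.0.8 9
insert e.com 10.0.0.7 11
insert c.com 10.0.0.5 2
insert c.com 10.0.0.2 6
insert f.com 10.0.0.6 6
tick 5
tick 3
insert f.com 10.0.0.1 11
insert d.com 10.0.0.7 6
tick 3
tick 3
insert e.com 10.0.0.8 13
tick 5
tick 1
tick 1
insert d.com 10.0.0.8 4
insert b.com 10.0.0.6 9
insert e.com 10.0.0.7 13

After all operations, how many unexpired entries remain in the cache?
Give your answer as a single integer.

Answer: 3

Derivation:
Op 1: tick 2 -> clock=2.
Op 2: tick 5 -> clock=7.
Op 3: tick 1 -> clock=8.
Op 4: insert d.com -> 10.0.0.8 (expiry=8+9=17). clock=8
Op 5: insert e.com -> 10.0.0.7 (expiry=8+11=19). clock=8
Op 6: insert c.com -> 10.0.0.5 (expiry=8+2=10). clock=8
Op 7: insert c.com -> 10.0.0.2 (expiry=8+6=14). clock=8
Op 8: insert f.com -> 10.0.0.6 (expiry=8+6=14). clock=8
Op 9: tick 5 -> clock=13.
Op 10: tick 3 -> clock=16. purged={c.com,f.com}
Op 11: insert f.com -> 10.0.0.1 (expiry=16+11=27). clock=16
Op 12: insert d.com -> 10.0.0.7 (expiry=16+6=22). clock=16
Op 13: tick 3 -> clock=19. purged={e.com}
Op 14: tick 3 -> clock=22. purged={d.com}
Op 15: insert e.com -> 10.0.0.8 (expiry=22+13=35). clock=22
Op 16: tick 5 -> clock=27. purged={f.com}
Op 17: tick 1 -> clock=28.
Op 18: tick 1 -> clock=29.
Op 19: insert d.com -> 10.0.0.8 (expiry=29+4=33). clock=29
Op 20: insert b.com -> 10.0.0.6 (expiry=29+9=38). clock=29
Op 21: insert e.com -> 10.0.0.7 (expiry=29+13=42). clock=29
Final cache (unexpired): {b.com,d.com,e.com} -> size=3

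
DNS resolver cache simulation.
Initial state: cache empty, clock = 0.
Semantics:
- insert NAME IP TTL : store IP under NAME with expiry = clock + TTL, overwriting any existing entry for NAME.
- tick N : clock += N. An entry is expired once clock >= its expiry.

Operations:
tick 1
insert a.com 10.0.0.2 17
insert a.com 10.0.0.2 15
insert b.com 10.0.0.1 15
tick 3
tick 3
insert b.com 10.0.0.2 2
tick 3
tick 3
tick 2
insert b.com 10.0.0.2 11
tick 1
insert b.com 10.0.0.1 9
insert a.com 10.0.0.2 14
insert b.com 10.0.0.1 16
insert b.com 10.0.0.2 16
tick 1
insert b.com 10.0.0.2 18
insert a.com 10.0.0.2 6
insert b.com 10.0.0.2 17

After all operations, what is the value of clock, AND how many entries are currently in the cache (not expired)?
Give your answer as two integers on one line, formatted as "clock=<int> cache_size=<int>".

Answer: clock=17 cache_size=2

Derivation:
Op 1: tick 1 -> clock=1.
Op 2: insert a.com -> 10.0.0.2 (expiry=1+17=18). clock=1
Op 3: insert a.com -> 10.0.0.2 (expiry=1+15=16). clock=1
Op 4: insert b.com -> 10.0.0.1 (expiry=1+15=16). clock=1
Op 5: tick 3 -> clock=4.
Op 6: tick 3 -> clock=7.
Op 7: insert b.com -> 10.0.0.2 (expiry=7+2=9). clock=7
Op 8: tick 3 -> clock=10. purged={b.com}
Op 9: tick 3 -> clock=13.
Op 10: tick 2 -> clock=15.
Op 11: insert b.com -> 10.0.0.2 (expiry=15+11=26). clock=15
Op 12: tick 1 -> clock=16. purged={a.com}
Op 13: insert b.com -> 10.0.0.1 (expiry=16+9=25). clock=16
Op 14: insert a.com -> 10.0.0.2 (expiry=16+14=30). clock=16
Op 15: insert b.com -> 10.0.0.1 (expiry=16+16=32). clock=16
Op 16: insert b.com -> 10.0.0.2 (expiry=16+16=32). clock=16
Op 17: tick 1 -> clock=17.
Op 18: insert b.com -> 10.0.0.2 (expiry=17+18=35). clock=17
Op 19: insert a.com -> 10.0.0.2 (expiry=17+6=23). clock=17
Op 20: insert b.com -> 10.0.0.2 (expiry=17+17=34). clock=17
Final clock = 17
Final cache (unexpired): {a.com,b.com} -> size=2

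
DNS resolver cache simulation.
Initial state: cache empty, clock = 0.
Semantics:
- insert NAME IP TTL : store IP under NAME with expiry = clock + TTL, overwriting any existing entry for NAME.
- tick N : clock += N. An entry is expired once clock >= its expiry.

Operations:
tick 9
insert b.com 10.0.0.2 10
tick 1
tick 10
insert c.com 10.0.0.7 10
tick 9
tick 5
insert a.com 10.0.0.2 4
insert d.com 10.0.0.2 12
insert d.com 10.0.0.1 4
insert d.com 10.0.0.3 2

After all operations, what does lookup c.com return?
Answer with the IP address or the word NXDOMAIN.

Answer: NXDOMAIN

Derivation:
Op 1: tick 9 -> clock=9.
Op 2: insert b.com -> 10.0.0.2 (expiry=9+10=19). clock=9
Op 3: tick 1 -> clock=10.
Op 4: tick 10 -> clock=20. purged={b.com}
Op 5: insert c.com -> 10.0.0.7 (expiry=20+10=30). clock=20
Op 6: tick 9 -> clock=29.
Op 7: tick 5 -> clock=34. purged={c.com}
Op 8: insert a.com -> 10.0.0.2 (expiry=34+4=38). clock=34
Op 9: insert d.com -> 10.0.0.2 (expiry=34+12=46). clock=34
Op 10: insert d.com -> 10.0.0.1 (expiry=34+4=38). clock=34
Op 11: insert d.com -> 10.0.0.3 (expiry=34+2=36). clock=34
lookup c.com: not in cache (expired or never inserted)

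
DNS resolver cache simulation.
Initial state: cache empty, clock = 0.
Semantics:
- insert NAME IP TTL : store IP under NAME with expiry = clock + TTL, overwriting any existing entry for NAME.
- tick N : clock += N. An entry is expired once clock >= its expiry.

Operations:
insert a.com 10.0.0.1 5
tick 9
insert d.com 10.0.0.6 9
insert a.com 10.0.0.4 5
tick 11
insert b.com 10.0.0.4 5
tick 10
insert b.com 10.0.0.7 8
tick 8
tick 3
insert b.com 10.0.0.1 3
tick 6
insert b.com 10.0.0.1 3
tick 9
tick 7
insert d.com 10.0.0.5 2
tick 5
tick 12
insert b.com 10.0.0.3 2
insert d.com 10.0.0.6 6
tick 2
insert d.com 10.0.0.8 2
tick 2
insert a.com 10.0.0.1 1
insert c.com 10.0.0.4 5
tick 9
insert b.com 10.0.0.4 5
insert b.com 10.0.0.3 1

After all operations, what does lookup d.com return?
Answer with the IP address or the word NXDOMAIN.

Answer: NXDOMAIN

Derivation:
Op 1: insert a.com -> 10.0.0.1 (expiry=0+5=5). clock=0
Op 2: tick 9 -> clock=9. purged={a.com}
Op 3: insert d.com -> 10.0.0.6 (expiry=9+9=18). clock=9
Op 4: insert a.com -> 10.0.0.4 (expiry=9+5=14). clock=9
Op 5: tick 11 -> clock=20. purged={a.com,d.com}
Op 6: insert b.com -> 10.0.0.4 (expiry=20+5=25). clock=20
Op 7: tick 10 -> clock=30. purged={b.com}
Op 8: insert b.com -> 10.0.0.7 (expiry=30+8=38). clock=30
Op 9: tick 8 -> clock=38. purged={b.com}
Op 10: tick 3 -> clock=41.
Op 11: insert b.com -> 10.0.0.1 (expiry=41+3=44). clock=41
Op 12: tick 6 -> clock=47. purged={b.com}
Op 13: insert b.com -> 10.0.0.1 (expiry=47+3=50). clock=47
Op 14: tick 9 -> clock=56. purged={b.com}
Op 15: tick 7 -> clock=63.
Op 16: insert d.com -> 10.0.0.5 (expiry=63+2=65). clock=63
Op 17: tick 5 -> clock=68. purged={d.com}
Op 18: tick 12 -> clock=80.
Op 19: insert b.com -> 10.0.0.3 (expiry=80+2=82). clock=80
Op 20: insert d.com -> 10.0.0.6 (expiry=80+6=86). clock=80
Op 21: tick 2 -> clock=82. purged={b.com}
Op 22: insert d.com -> 10.0.0.8 (expiry=82+2=84). clock=82
Op 23: tick 2 -> clock=84. purged={d.com}
Op 24: insert a.com -> 10.0.0.1 (expiry=84+1=85). clock=84
Op 25: insert c.com -> 10.0.0.4 (expiry=84+5=89). clock=84
Op 26: tick 9 -> clock=93. purged={a.com,c.com}
Op 27: insert b.com -> 10.0.0.4 (expiry=93+5=98). clock=93
Op 28: insert b.com -> 10.0.0.3 (expiry=93+1=94). clock=93
lookup d.com: not in cache (expired or never inserted)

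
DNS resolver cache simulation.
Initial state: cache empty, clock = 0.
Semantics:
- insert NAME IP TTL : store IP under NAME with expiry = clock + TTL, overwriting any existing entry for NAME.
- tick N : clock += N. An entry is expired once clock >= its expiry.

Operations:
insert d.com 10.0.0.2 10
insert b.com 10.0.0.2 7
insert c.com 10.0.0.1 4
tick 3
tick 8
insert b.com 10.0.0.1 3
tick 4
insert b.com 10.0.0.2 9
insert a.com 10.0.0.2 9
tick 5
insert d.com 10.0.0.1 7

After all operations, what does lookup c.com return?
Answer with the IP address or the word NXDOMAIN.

Answer: NXDOMAIN

Derivation:
Op 1: insert d.com -> 10.0.0.2 (expiry=0+10=10). clock=0
Op 2: insert b.com -> 10.0.0.2 (expiry=0+7=7). clock=0
Op 3: insert c.com -> 10.0.0.1 (expiry=0+4=4). clock=0
Op 4: tick 3 -> clock=3.
Op 5: tick 8 -> clock=11. purged={b.com,c.com,d.com}
Op 6: insert b.com -> 10.0.0.1 (expiry=11+3=14). clock=11
Op 7: tick 4 -> clock=15. purged={b.com}
Op 8: insert b.com -> 10.0.0.2 (expiry=15+9=24). clock=15
Op 9: insert a.com -> 10.0.0.2 (expiry=15+9=24). clock=15
Op 10: tick 5 -> clock=20.
Op 11: insert d.com -> 10.0.0.1 (expiry=20+7=27). clock=20
lookup c.com: not in cache (expired or never inserted)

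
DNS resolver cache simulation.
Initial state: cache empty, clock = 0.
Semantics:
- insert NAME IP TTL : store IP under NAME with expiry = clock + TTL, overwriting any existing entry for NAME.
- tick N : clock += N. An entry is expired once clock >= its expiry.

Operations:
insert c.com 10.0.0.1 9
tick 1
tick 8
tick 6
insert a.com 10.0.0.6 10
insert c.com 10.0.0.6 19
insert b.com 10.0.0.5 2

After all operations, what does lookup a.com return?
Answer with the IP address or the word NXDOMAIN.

Answer: 10.0.0.6

Derivation:
Op 1: insert c.com -> 10.0.0.1 (expiry=0+9=9). clock=0
Op 2: tick 1 -> clock=1.
Op 3: tick 8 -> clock=9. purged={c.com}
Op 4: tick 6 -> clock=15.
Op 5: insert a.com -> 10.0.0.6 (expiry=15+10=25). clock=15
Op 6: insert c.com -> 10.0.0.6 (expiry=15+19=34). clock=15
Op 7: insert b.com -> 10.0.0.5 (expiry=15+2=17). clock=15
lookup a.com: present, ip=10.0.0.6 expiry=25 > clock=15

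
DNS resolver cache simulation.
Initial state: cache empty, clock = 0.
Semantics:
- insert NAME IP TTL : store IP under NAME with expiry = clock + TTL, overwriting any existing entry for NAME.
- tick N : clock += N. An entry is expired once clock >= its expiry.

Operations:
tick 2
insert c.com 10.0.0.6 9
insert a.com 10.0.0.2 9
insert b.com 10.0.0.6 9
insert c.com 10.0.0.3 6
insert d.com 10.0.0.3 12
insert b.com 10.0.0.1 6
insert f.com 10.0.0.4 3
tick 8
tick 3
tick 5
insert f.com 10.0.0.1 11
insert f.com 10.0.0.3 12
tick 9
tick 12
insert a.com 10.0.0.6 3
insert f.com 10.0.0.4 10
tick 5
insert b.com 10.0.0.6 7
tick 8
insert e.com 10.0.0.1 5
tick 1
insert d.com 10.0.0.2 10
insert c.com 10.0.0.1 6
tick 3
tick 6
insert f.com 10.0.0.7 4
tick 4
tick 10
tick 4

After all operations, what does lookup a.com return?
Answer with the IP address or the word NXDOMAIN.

Op 1: tick 2 -> clock=2.
Op 2: insert c.com -> 10.0.0.6 (expiry=2+9=11). clock=2
Op 3: insert a.com -> 10.0.0.2 (expiry=2+9=11). clock=2
Op 4: insert b.com -> 10.0.0.6 (expiry=2+9=11). clock=2
Op 5: insert c.com -> 10.0.0.3 (expiry=2+6=8). clock=2
Op 6: insert d.com -> 10.0.0.3 (expiry=2+12=14). clock=2
Op 7: insert b.com -> 10.0.0.1 (expiry=2+6=8). clock=2
Op 8: insert f.com -> 10.0.0.4 (expiry=2+3=5). clock=2
Op 9: tick 8 -> clock=10. purged={b.com,c.com,f.com}
Op 10: tick 3 -> clock=13. purged={a.com}
Op 11: tick 5 -> clock=18. purged={d.com}
Op 12: insert f.com -> 10.0.0.1 (expiry=18+11=29). clock=18
Op 13: insert f.com -> 10.0.0.3 (expiry=18+12=30). clock=18
Op 14: tick 9 -> clock=27.
Op 15: tick 12 -> clock=39. purged={f.com}
Op 16: insert a.com -> 10.0.0.6 (expiry=39+3=42). clock=39
Op 17: insert f.com -> 10.0.0.4 (expiry=39+10=49). clock=39
Op 18: tick 5 -> clock=44. purged={a.com}
Op 19: insert b.com -> 10.0.0.6 (expiry=44+7=51). clock=44
Op 20: tick 8 -> clock=52. purged={b.com,f.com}
Op 21: insert e.com -> 10.0.0.1 (expiry=52+5=57). clock=52
Op 22: tick 1 -> clock=53.
Op 23: insert d.com -> 10.0.0.2 (expiry=53+10=63). clock=53
Op 24: insert c.com -> 10.0.0.1 (expiry=53+6=59). clock=53
Op 25: tick 3 -> clock=56.
Op 26: tick 6 -> clock=62. purged={c.com,e.com}
Op 27: insert f.com -> 10.0.0.7 (expiry=62+4=66). clock=62
Op 28: tick 4 -> clock=66. purged={d.com,f.com}
Op 29: tick 10 -> clock=76.
Op 30: tick 4 -> clock=80.
lookup a.com: not in cache (expired or never inserted)

Answer: NXDOMAIN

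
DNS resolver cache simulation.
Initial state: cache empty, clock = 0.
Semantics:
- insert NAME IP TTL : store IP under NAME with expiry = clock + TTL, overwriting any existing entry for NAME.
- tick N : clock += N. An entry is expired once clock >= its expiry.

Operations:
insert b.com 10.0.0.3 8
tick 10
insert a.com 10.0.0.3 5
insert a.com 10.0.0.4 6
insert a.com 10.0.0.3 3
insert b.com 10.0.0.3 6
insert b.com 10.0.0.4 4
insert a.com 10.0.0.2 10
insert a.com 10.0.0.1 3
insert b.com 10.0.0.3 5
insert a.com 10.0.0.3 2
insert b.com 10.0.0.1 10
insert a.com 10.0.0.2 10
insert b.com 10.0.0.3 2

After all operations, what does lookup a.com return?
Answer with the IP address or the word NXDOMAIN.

Op 1: insert b.com -> 10.0.0.3 (expiry=0+8=8). clock=0
Op 2: tick 10 -> clock=10. purged={b.com}
Op 3: insert a.com -> 10.0.0.3 (expiry=10+5=15). clock=10
Op 4: insert a.com -> 10.0.0.4 (expiry=10+6=16). clock=10
Op 5: insert a.com -> 10.0.0.3 (expiry=10+3=13). clock=10
Op 6: insert b.com -> 10.0.0.3 (expiry=10+6=16). clock=10
Op 7: insert b.com -> 10.0.0.4 (expiry=10+4=14). clock=10
Op 8: insert a.com -> 10.0.0.2 (expiry=10+10=20). clock=10
Op 9: insert a.com -> 10.0.0.1 (expiry=10+3=13). clock=10
Op 10: insert b.com -> 10.0.0.3 (expiry=10+5=15). clock=10
Op 11: insert a.com -> 10.0.0.3 (expiry=10+2=12). clock=10
Op 12: insert b.com -> 10.0.0.1 (expiry=10+10=20). clock=10
Op 13: insert a.com -> 10.0.0.2 (expiry=10+10=20). clock=10
Op 14: insert b.com -> 10.0.0.3 (expiry=10+2=12). clock=10
lookup a.com: present, ip=10.0.0.2 expiry=20 > clock=10

Answer: 10.0.0.2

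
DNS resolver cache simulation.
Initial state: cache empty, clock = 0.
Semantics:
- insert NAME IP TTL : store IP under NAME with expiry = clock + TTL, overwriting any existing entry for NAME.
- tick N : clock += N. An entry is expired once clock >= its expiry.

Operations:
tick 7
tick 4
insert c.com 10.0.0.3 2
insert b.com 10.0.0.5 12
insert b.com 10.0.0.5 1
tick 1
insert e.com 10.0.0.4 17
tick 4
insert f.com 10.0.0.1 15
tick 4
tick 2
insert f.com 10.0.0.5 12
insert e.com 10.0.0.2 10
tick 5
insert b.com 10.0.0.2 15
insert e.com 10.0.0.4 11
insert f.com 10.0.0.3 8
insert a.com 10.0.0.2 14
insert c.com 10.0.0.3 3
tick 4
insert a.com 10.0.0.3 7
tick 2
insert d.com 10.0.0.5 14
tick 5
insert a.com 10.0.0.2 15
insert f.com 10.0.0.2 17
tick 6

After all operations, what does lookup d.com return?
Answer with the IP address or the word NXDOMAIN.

Op 1: tick 7 -> clock=7.
Op 2: tick 4 -> clock=11.
Op 3: insert c.com -> 10.0.0.3 (expiry=11+2=13). clock=11
Op 4: insert b.com -> 10.0.0.5 (expiry=11+12=23). clock=11
Op 5: insert b.com -> 10.0.0.5 (expiry=11+1=12). clock=11
Op 6: tick 1 -> clock=12. purged={b.com}
Op 7: insert e.com -> 10.0.0.4 (expiry=12+17=29). clock=12
Op 8: tick 4 -> clock=16. purged={c.com}
Op 9: insert f.com -> 10.0.0.1 (expiry=16+15=31). clock=16
Op 10: tick 4 -> clock=20.
Op 11: tick 2 -> clock=22.
Op 12: insert f.com -> 10.0.0.5 (expiry=22+12=34). clock=22
Op 13: insert e.com -> 10.0.0.2 (expiry=22+10=32). clock=22
Op 14: tick 5 -> clock=27.
Op 15: insert b.com -> 10.0.0.2 (expiry=27+15=42). clock=27
Op 16: insert e.com -> 10.0.0.4 (expiry=27+11=38). clock=27
Op 17: insert f.com -> 10.0.0.3 (expiry=27+8=35). clock=27
Op 18: insert a.com -> 10.0.0.2 (expiry=27+14=41). clock=27
Op 19: insert c.com -> 10.0.0.3 (expiry=27+3=30). clock=27
Op 20: tick 4 -> clock=31. purged={c.com}
Op 21: insert a.com -> 10.0.0.3 (expiry=31+7=38). clock=31
Op 22: tick 2 -> clock=33.
Op 23: insert d.com -> 10.0.0.5 (expiry=33+14=47). clock=33
Op 24: tick 5 -> clock=38. purged={a.com,e.com,f.com}
Op 25: insert a.com -> 10.0.0.2 (expiry=38+15=53). clock=38
Op 26: insert f.com -> 10.0.0.2 (expiry=38+17=55). clock=38
Op 27: tick 6 -> clock=44. purged={b.com}
lookup d.com: present, ip=10.0.0.5 expiry=47 > clock=44

Answer: 10.0.0.5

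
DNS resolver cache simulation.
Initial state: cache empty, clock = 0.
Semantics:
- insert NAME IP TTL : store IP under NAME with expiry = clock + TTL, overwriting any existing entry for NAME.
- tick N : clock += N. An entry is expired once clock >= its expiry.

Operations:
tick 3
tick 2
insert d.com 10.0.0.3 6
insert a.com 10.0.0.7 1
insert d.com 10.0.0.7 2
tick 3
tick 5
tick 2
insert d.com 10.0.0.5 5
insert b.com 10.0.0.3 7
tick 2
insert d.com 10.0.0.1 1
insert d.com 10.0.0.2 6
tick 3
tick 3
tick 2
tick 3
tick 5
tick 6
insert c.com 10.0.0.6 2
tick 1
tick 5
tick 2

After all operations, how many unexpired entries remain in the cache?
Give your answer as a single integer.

Op 1: tick 3 -> clock=3.
Op 2: tick 2 -> clock=5.
Op 3: insert d.com -> 10.0.0.3 (expiry=5+6=11). clock=5
Op 4: insert a.com -> 10.0.0.7 (expiry=5+1=6). clock=5
Op 5: insert d.com -> 10.0.0.7 (expiry=5+2=7). clock=5
Op 6: tick 3 -> clock=8. purged={a.com,d.com}
Op 7: tick 5 -> clock=13.
Op 8: tick 2 -> clock=15.
Op 9: insert d.com -> 10.0.0.5 (expiry=15+5=20). clock=15
Op 10: insert b.com -> 10.0.0.3 (expiry=15+7=22). clock=15
Op 11: tick 2 -> clock=17.
Op 12: insert d.com -> 10.0.0.1 (expiry=17+1=18). clock=17
Op 13: insert d.com -> 10.0.0.2 (expiry=17+6=23). clock=17
Op 14: tick 3 -> clock=20.
Op 15: tick 3 -> clock=23. purged={b.com,d.com}
Op 16: tick 2 -> clock=25.
Op 17: tick 3 -> clock=28.
Op 18: tick 5 -> clock=33.
Op 19: tick 6 -> clock=39.
Op 20: insert c.com -> 10.0.0.6 (expiry=39+2=41). clock=39
Op 21: tick 1 -> clock=40.
Op 22: tick 5 -> clock=45. purged={c.com}
Op 23: tick 2 -> clock=47.
Final cache (unexpired): {} -> size=0

Answer: 0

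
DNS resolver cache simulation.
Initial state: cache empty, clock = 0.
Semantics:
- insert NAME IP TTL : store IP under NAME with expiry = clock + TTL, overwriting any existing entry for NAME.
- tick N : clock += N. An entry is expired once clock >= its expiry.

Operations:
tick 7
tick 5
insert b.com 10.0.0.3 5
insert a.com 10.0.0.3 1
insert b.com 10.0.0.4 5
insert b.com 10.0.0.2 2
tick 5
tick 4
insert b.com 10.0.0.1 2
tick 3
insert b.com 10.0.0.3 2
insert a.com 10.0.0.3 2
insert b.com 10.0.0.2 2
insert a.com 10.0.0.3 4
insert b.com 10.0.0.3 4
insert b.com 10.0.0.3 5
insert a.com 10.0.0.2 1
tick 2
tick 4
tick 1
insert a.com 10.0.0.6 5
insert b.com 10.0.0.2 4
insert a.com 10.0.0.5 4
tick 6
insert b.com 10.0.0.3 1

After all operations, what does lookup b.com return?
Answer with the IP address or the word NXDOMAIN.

Op 1: tick 7 -> clock=7.
Op 2: tick 5 -> clock=12.
Op 3: insert b.com -> 10.0.0.3 (expiry=12+5=17). clock=12
Op 4: insert a.com -> 10.0.0.3 (expiry=12+1=13). clock=12
Op 5: insert b.com -> 10.0.0.4 (expiry=12+5=17). clock=12
Op 6: insert b.com -> 10.0.0.2 (expiry=12+2=14). clock=12
Op 7: tick 5 -> clock=17. purged={a.com,b.com}
Op 8: tick 4 -> clock=21.
Op 9: insert b.com -> 10.0.0.1 (expiry=21+2=23). clock=21
Op 10: tick 3 -> clock=24. purged={b.com}
Op 11: insert b.com -> 10.0.0.3 (expiry=24+2=26). clock=24
Op 12: insert a.com -> 10.0.0.3 (expiry=24+2=26). clock=24
Op 13: insert b.com -> 10.0.0.2 (expiry=24+2=26). clock=24
Op 14: insert a.com -> 10.0.0.3 (expiry=24+4=28). clock=24
Op 15: insert b.com -> 10.0.0.3 (expiry=24+4=28). clock=24
Op 16: insert b.com -> 10.0.0.3 (expiry=24+5=29). clock=24
Op 17: insert a.com -> 10.0.0.2 (expiry=24+1=25). clock=24
Op 18: tick 2 -> clock=26. purged={a.com}
Op 19: tick 4 -> clock=30. purged={b.com}
Op 20: tick 1 -> clock=31.
Op 21: insert a.com -> 10.0.0.6 (expiry=31+5=36). clock=31
Op 22: insert b.com -> 10.0.0.2 (expiry=31+4=35). clock=31
Op 23: insert a.com -> 10.0.0.5 (expiry=31+4=35). clock=31
Op 24: tick 6 -> clock=37. purged={a.com,b.com}
Op 25: insert b.com -> 10.0.0.3 (expiry=37+1=38). clock=37
lookup b.com: present, ip=10.0.0.3 expiry=38 > clock=37

Answer: 10.0.0.3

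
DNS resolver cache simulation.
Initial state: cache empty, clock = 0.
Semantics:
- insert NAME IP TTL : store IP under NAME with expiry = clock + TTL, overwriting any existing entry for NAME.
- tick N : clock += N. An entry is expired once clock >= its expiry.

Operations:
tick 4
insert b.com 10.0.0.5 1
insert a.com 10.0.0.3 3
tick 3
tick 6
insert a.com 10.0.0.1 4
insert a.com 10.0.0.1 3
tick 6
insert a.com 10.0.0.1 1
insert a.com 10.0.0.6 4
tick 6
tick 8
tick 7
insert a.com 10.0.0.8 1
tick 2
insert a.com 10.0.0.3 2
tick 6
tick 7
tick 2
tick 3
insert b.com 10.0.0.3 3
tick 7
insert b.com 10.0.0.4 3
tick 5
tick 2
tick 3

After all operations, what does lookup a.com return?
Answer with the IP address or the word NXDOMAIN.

Op 1: tick 4 -> clock=4.
Op 2: insert b.com -> 10.0.0.5 (expiry=4+1=5). clock=4
Op 3: insert a.com -> 10.0.0.3 (expiry=4+3=7). clock=4
Op 4: tick 3 -> clock=7. purged={a.com,b.com}
Op 5: tick 6 -> clock=13.
Op 6: insert a.com -> 10.0.0.1 (expiry=13+4=17). clock=13
Op 7: insert a.com -> 10.0.0.1 (expiry=13+3=16). clock=13
Op 8: tick 6 -> clock=19. purged={a.com}
Op 9: insert a.com -> 10.0.0.1 (expiry=19+1=20). clock=19
Op 10: insert a.com -> 10.0.0.6 (expiry=19+4=23). clock=19
Op 11: tick 6 -> clock=25. purged={a.com}
Op 12: tick 8 -> clock=33.
Op 13: tick 7 -> clock=40.
Op 14: insert a.com -> 10.0.0.8 (expiry=40+1=41). clock=40
Op 15: tick 2 -> clock=42. purged={a.com}
Op 16: insert a.com -> 10.0.0.3 (expiry=42+2=44). clock=42
Op 17: tick 6 -> clock=48. purged={a.com}
Op 18: tick 7 -> clock=55.
Op 19: tick 2 -> clock=57.
Op 20: tick 3 -> clock=60.
Op 21: insert b.com -> 10.0.0.3 (expiry=60+3=63). clock=60
Op 22: tick 7 -> clock=67. purged={b.com}
Op 23: insert b.com -> 10.0.0.4 (expiry=67+3=70). clock=67
Op 24: tick 5 -> clock=72. purged={b.com}
Op 25: tick 2 -> clock=74.
Op 26: tick 3 -> clock=77.
lookup a.com: not in cache (expired or never inserted)

Answer: NXDOMAIN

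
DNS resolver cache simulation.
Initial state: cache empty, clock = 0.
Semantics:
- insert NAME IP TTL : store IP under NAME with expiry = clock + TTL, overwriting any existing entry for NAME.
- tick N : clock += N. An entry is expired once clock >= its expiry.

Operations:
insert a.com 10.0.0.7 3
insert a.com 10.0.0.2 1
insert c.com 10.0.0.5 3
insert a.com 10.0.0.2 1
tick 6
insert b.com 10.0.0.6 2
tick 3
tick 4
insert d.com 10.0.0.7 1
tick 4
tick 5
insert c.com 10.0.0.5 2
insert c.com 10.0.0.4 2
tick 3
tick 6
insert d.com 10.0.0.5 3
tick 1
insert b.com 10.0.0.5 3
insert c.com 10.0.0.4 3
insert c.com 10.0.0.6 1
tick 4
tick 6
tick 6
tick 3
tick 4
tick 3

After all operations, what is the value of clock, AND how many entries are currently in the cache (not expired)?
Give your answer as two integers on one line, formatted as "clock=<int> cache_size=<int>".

Answer: clock=58 cache_size=0

Derivation:
Op 1: insert a.com -> 10.0.0.7 (expiry=0+3=3). clock=0
Op 2: insert a.com -> 10.0.0.2 (expiry=0+1=1). clock=0
Op 3: insert c.com -> 10.0.0.5 (expiry=0+3=3). clock=0
Op 4: insert a.com -> 10.0.0.2 (expiry=0+1=1). clock=0
Op 5: tick 6 -> clock=6. purged={a.com,c.com}
Op 6: insert b.com -> 10.0.0.6 (expiry=6+2=8). clock=6
Op 7: tick 3 -> clock=9. purged={b.com}
Op 8: tick 4 -> clock=13.
Op 9: insert d.com -> 10.0.0.7 (expiry=13+1=14). clock=13
Op 10: tick 4 -> clock=17. purged={d.com}
Op 11: tick 5 -> clock=22.
Op 12: insert c.com -> 10.0.0.5 (expiry=22+2=24). clock=22
Op 13: insert c.com -> 10.0.0.4 (expiry=22+2=24). clock=22
Op 14: tick 3 -> clock=25. purged={c.com}
Op 15: tick 6 -> clock=31.
Op 16: insert d.com -> 10.0.0.5 (expiry=31+3=34). clock=31
Op 17: tick 1 -> clock=32.
Op 18: insert b.com -> 10.0.0.5 (expiry=32+3=35). clock=32
Op 19: insert c.com -> 10.0.0.4 (expiry=32+3=35). clock=32
Op 20: insert c.com -> 10.0.0.6 (expiry=32+1=33). clock=32
Op 21: tick 4 -> clock=36. purged={b.com,c.com,d.com}
Op 22: tick 6 -> clock=42.
Op 23: tick 6 -> clock=48.
Op 24: tick 3 -> clock=51.
Op 25: tick 4 -> clock=55.
Op 26: tick 3 -> clock=58.
Final clock = 58
Final cache (unexpired): {} -> size=0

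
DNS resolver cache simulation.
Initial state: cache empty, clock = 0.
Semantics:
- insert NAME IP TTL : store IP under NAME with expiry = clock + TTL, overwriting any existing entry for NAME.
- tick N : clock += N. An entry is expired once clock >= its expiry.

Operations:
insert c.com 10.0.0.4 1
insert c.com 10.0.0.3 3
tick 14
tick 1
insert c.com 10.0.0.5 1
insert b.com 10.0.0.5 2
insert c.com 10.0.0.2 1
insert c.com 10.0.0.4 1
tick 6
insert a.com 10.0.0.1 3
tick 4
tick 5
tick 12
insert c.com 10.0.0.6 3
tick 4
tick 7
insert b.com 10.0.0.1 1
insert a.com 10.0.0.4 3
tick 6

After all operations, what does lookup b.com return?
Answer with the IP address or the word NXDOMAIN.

Answer: NXDOMAIN

Derivation:
Op 1: insert c.com -> 10.0.0.4 (expiry=0+1=1). clock=0
Op 2: insert c.com -> 10.0.0.3 (expiry=0+3=3). clock=0
Op 3: tick 14 -> clock=14. purged={c.com}
Op 4: tick 1 -> clock=15.
Op 5: insert c.com -> 10.0.0.5 (expiry=15+1=16). clock=15
Op 6: insert b.com -> 10.0.0.5 (expiry=15+2=17). clock=15
Op 7: insert c.com -> 10.0.0.2 (expiry=15+1=16). clock=15
Op 8: insert c.com -> 10.0.0.4 (expiry=15+1=16). clock=15
Op 9: tick 6 -> clock=21. purged={b.com,c.com}
Op 10: insert a.com -> 10.0.0.1 (expiry=21+3=24). clock=21
Op 11: tick 4 -> clock=25. purged={a.com}
Op 12: tick 5 -> clock=30.
Op 13: tick 12 -> clock=42.
Op 14: insert c.com -> 10.0.0.6 (expiry=42+3=45). clock=42
Op 15: tick 4 -> clock=46. purged={c.com}
Op 16: tick 7 -> clock=53.
Op 17: insert b.com -> 10.0.0.1 (expiry=53+1=54). clock=53
Op 18: insert a.com -> 10.0.0.4 (expiry=53+3=56). clock=53
Op 19: tick 6 -> clock=59. purged={a.com,b.com}
lookup b.com: not in cache (expired or never inserted)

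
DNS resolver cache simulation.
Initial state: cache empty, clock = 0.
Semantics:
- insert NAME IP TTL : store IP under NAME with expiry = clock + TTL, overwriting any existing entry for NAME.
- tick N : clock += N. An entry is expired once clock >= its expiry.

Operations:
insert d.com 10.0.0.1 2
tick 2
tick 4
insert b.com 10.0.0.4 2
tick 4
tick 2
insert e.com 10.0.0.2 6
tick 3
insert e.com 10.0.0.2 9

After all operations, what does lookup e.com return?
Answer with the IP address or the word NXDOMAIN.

Answer: 10.0.0.2

Derivation:
Op 1: insert d.com -> 10.0.0.1 (expiry=0+2=2). clock=0
Op 2: tick 2 -> clock=2. purged={d.com}
Op 3: tick 4 -> clock=6.
Op 4: insert b.com -> 10.0.0.4 (expiry=6+2=8). clock=6
Op 5: tick 4 -> clock=10. purged={b.com}
Op 6: tick 2 -> clock=12.
Op 7: insert e.com -> 10.0.0.2 (expiry=12+6=18). clock=12
Op 8: tick 3 -> clock=15.
Op 9: insert e.com -> 10.0.0.2 (expiry=15+9=24). clock=15
lookup e.com: present, ip=10.0.0.2 expiry=24 > clock=15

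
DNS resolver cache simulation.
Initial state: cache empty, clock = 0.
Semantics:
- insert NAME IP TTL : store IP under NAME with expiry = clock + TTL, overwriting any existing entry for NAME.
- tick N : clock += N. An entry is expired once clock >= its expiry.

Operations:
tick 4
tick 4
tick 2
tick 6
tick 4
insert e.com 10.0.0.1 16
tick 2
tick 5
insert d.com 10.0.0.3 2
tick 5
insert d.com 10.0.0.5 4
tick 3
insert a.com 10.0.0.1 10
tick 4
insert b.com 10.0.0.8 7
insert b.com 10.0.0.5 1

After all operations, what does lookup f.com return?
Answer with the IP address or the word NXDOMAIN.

Answer: NXDOMAIN

Derivation:
Op 1: tick 4 -> clock=4.
Op 2: tick 4 -> clock=8.
Op 3: tick 2 -> clock=10.
Op 4: tick 6 -> clock=16.
Op 5: tick 4 -> clock=20.
Op 6: insert e.com -> 10.0.0.1 (expiry=20+16=36). clock=20
Op 7: tick 2 -> clock=22.
Op 8: tick 5 -> clock=27.
Op 9: insert d.com -> 10.0.0.3 (expiry=27+2=29). clock=27
Op 10: tick 5 -> clock=32. purged={d.com}
Op 11: insert d.com -> 10.0.0.5 (expiry=32+4=36). clock=32
Op 12: tick 3 -> clock=35.
Op 13: insert a.com -> 10.0.0.1 (expiry=35+10=45). clock=35
Op 14: tick 4 -> clock=39. purged={d.com,e.com}
Op 15: insert b.com -> 10.0.0.8 (expiry=39+7=46). clock=39
Op 16: insert b.com -> 10.0.0.5 (expiry=39+1=40). clock=39
lookup f.com: not in cache (expired or never inserted)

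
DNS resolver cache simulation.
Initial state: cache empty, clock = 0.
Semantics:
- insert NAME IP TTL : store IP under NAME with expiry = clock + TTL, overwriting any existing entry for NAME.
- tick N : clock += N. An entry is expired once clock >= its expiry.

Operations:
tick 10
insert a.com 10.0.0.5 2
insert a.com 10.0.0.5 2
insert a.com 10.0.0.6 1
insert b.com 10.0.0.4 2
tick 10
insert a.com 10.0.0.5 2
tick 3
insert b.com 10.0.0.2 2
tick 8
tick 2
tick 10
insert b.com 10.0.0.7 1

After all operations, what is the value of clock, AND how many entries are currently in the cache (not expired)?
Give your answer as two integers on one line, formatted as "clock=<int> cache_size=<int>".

Answer: clock=43 cache_size=1

Derivation:
Op 1: tick 10 -> clock=10.
Op 2: insert a.com -> 10.0.0.5 (expiry=10+2=12). clock=10
Op 3: insert a.com -> 10.0.0.5 (expiry=10+2=12). clock=10
Op 4: insert a.com -> 10.0.0.6 (expiry=10+1=11). clock=10
Op 5: insert b.com -> 10.0.0.4 (expiry=10+2=12). clock=10
Op 6: tick 10 -> clock=20. purged={a.com,b.com}
Op 7: insert a.com -> 10.0.0.5 (expiry=20+2=22). clock=20
Op 8: tick 3 -> clock=23. purged={a.com}
Op 9: insert b.com -> 10.0.0.2 (expiry=23+2=25). clock=23
Op 10: tick 8 -> clock=31. purged={b.com}
Op 11: tick 2 -> clock=33.
Op 12: tick 10 -> clock=43.
Op 13: insert b.com -> 10.0.0.7 (expiry=43+1=44). clock=43
Final clock = 43
Final cache (unexpired): {b.com} -> size=1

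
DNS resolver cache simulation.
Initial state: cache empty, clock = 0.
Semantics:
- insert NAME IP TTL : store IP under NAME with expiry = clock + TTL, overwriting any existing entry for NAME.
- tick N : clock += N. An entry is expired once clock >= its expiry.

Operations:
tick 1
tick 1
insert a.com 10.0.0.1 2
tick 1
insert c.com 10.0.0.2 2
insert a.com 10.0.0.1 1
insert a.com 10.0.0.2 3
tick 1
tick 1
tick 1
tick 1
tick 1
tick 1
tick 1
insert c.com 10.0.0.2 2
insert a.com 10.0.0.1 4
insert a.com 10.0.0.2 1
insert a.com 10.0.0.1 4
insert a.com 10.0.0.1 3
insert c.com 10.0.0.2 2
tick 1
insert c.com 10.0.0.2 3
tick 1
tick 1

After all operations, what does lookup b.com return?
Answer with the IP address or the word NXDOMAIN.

Answer: NXDOMAIN

Derivation:
Op 1: tick 1 -> clock=1.
Op 2: tick 1 -> clock=2.
Op 3: insert a.com -> 10.0.0.1 (expiry=2+2=4). clock=2
Op 4: tick 1 -> clock=3.
Op 5: insert c.com -> 10.0.0.2 (expiry=3+2=5). clock=3
Op 6: insert a.com -> 10.0.0.1 (expiry=3+1=4). clock=3
Op 7: insert a.com -> 10.0.0.2 (expiry=3+3=6). clock=3
Op 8: tick 1 -> clock=4.
Op 9: tick 1 -> clock=5. purged={c.com}
Op 10: tick 1 -> clock=6. purged={a.com}
Op 11: tick 1 -> clock=7.
Op 12: tick 1 -> clock=8.
Op 13: tick 1 -> clock=9.
Op 14: tick 1 -> clock=10.
Op 15: insert c.com -> 10.0.0.2 (expiry=10+2=12). clock=10
Op 16: insert a.com -> 10.0.0.1 (expiry=10+4=14). clock=10
Op 17: insert a.com -> 10.0.0.2 (expiry=10+1=11). clock=10
Op 18: insert a.com -> 10.0.0.1 (expiry=10+4=14). clock=10
Op 19: insert a.com -> 10.0.0.1 (expiry=10+3=13). clock=10
Op 20: insert c.com -> 10.0.0.2 (expiry=10+2=12). clock=10
Op 21: tick 1 -> clock=11.
Op 22: insert c.com -> 10.0.0.2 (expiry=11+3=14). clock=11
Op 23: tick 1 -> clock=12.
Op 24: tick 1 -> clock=13. purged={a.com}
lookup b.com: not in cache (expired or never inserted)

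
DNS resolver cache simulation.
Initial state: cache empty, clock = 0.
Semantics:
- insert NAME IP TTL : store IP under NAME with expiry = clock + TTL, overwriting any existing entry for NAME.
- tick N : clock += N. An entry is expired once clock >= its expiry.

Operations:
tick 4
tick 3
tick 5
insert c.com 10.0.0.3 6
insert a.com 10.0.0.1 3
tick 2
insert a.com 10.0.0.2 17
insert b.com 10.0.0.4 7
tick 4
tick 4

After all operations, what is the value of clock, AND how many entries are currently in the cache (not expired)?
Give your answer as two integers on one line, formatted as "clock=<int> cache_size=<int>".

Op 1: tick 4 -> clock=4.
Op 2: tick 3 -> clock=7.
Op 3: tick 5 -> clock=12.
Op 4: insert c.com -> 10.0.0.3 (expiry=12+6=18). clock=12
Op 5: insert a.com -> 10.0.0.1 (expiry=12+3=15). clock=12
Op 6: tick 2 -> clock=14.
Op 7: insert a.com -> 10.0.0.2 (expiry=14+17=31). clock=14
Op 8: insert b.com -> 10.0.0.4 (expiry=14+7=21). clock=14
Op 9: tick 4 -> clock=18. purged={c.com}
Op 10: tick 4 -> clock=22. purged={b.com}
Final clock = 22
Final cache (unexpired): {a.com} -> size=1

Answer: clock=22 cache_size=1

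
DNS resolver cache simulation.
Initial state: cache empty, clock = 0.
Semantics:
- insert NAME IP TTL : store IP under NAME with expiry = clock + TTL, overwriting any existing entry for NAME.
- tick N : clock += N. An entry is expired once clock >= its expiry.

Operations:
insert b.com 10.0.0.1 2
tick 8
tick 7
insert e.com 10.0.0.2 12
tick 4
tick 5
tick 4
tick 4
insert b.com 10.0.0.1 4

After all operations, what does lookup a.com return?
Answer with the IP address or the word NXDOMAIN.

Op 1: insert b.com -> 10.0.0.1 (expiry=0+2=2). clock=0
Op 2: tick 8 -> clock=8. purged={b.com}
Op 3: tick 7 -> clock=15.
Op 4: insert e.com -> 10.0.0.2 (expiry=15+12=27). clock=15
Op 5: tick 4 -> clock=19.
Op 6: tick 5 -> clock=24.
Op 7: tick 4 -> clock=28. purged={e.com}
Op 8: tick 4 -> clock=32.
Op 9: insert b.com -> 10.0.0.1 (expiry=32+4=36). clock=32
lookup a.com: not in cache (expired or never inserted)

Answer: NXDOMAIN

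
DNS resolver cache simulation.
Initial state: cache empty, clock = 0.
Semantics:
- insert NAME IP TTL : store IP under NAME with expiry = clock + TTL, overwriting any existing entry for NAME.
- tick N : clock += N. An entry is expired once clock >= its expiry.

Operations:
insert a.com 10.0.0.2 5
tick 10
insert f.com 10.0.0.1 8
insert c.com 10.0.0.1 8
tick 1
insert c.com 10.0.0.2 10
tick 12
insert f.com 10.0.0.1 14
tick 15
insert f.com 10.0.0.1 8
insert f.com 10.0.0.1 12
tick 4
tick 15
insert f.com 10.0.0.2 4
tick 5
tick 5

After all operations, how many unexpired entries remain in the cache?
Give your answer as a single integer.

Answer: 0

Derivation:
Op 1: insert a.com -> 10.0.0.2 (expiry=0+5=5). clock=0
Op 2: tick 10 -> clock=10. purged={a.com}
Op 3: insert f.com -> 10.0.0.1 (expiry=10+8=18). clock=10
Op 4: insert c.com -> 10.0.0.1 (expiry=10+8=18). clock=10
Op 5: tick 1 -> clock=11.
Op 6: insert c.com -> 10.0.0.2 (expiry=11+10=21). clock=11
Op 7: tick 12 -> clock=23. purged={c.com,f.com}
Op 8: insert f.com -> 10.0.0.1 (expiry=23+14=37). clock=23
Op 9: tick 15 -> clock=38. purged={f.com}
Op 10: insert f.com -> 10.0.0.1 (expiry=38+8=46). clock=38
Op 11: insert f.com -> 10.0.0.1 (expiry=38+12=50). clock=38
Op 12: tick 4 -> clock=42.
Op 13: tick 15 -> clock=57. purged={f.com}
Op 14: insert f.com -> 10.0.0.2 (expiry=57+4=61). clock=57
Op 15: tick 5 -> clock=62. purged={f.com}
Op 16: tick 5 -> clock=67.
Final cache (unexpired): {} -> size=0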